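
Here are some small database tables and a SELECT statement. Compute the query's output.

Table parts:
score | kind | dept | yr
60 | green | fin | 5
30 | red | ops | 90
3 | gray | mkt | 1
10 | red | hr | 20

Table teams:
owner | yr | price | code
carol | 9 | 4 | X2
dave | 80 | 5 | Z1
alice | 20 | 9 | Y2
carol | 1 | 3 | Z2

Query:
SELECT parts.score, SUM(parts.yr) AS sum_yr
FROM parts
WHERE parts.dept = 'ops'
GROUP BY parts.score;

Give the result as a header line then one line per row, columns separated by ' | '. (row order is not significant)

== RESULT ==
parts.score | sum_yr
30 | 90

Derivation:
After WHERE (1 rows):
parts.score | parts.kind | parts.dept | parts.yr
30 | red | ops | 90
After GROUP BY (1 rows):
parts.score | sum_yr
30 | 90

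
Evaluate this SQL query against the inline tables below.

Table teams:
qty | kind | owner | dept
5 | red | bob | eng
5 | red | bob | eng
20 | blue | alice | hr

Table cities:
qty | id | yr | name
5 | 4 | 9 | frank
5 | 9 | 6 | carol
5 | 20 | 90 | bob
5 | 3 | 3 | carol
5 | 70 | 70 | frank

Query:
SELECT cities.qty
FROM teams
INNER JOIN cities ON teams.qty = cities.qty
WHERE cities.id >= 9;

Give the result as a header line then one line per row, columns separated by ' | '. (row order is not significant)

After JOIN cities (10 rows):
teams.qty | teams.kind | teams.owner | teams.dept | cities.qty | cities.id | cities.yr | cities.name
5 | red | bob | eng | 5 | 4 | 9 | frank
5 | red | bob | eng | 5 | 9 | 6 | carol
5 | red | bob | eng | 5 | 20 | 90 | bob
5 | red | bob | eng | 5 | 3 | 3 | carol
5 | red | bob | eng | 5 | 70 | 70 | frank
5 | red | bob | eng | 5 | 4 | 9 | frank
5 | red | bob | eng | 5 | 9 | 6 | carol
5 | red | bob | eng | 5 | 20 | 90 | bob
5 | red | bob | eng | 5 | 3 | 3 | carol
5 | red | bob | eng | 5 | 70 | 70 | frank
After WHERE (6 rows):
teams.qty | teams.kind | teams.owner | teams.dept | cities.qty | cities.id | cities.yr | cities.name
5 | red | bob | eng | 5 | 9 | 6 | carol
5 | red | bob | eng | 5 | 20 | 90 | bob
5 | red | bob | eng | 5 | 70 | 70 | frank
5 | red | bob | eng | 5 | 9 | 6 | carol
5 | red | bob | eng | 5 | 20 | 90 | bob
5 | red | bob | eng | 5 | 70 | 70 | frank
After SELECT (6 rows):
cities.qty
5
5
5
5
5
5

== RESULT ==
cities.qty
5
5
5
5
5
5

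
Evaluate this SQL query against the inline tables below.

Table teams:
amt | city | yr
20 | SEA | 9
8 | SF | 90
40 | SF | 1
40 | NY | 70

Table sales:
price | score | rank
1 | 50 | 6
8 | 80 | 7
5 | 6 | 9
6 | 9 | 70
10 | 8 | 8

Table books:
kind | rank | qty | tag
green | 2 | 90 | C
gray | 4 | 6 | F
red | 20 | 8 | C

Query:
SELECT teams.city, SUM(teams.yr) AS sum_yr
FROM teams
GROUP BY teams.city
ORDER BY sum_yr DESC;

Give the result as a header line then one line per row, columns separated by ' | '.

After GROUP BY (3 rows):
teams.city | sum_yr
SEA | 9
SF | 91
NY | 70
After ORDER BY (3 rows):
teams.city | sum_yr
SF | 91
NY | 70
SEA | 9

== RESULT ==
teams.city | sum_yr
SF | 91
NY | 70
SEA | 9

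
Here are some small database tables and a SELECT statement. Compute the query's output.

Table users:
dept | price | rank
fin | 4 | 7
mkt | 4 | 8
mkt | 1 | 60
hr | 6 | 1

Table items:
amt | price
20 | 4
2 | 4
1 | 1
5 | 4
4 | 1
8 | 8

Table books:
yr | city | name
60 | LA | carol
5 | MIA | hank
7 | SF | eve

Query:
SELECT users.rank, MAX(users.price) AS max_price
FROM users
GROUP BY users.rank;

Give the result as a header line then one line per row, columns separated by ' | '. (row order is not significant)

After GROUP BY (4 rows):
users.rank | max_price
7 | 4
8 | 4
60 | 1
1 | 6

== RESULT ==
users.rank | max_price
7 | 4
8 | 4
60 | 1
1 | 6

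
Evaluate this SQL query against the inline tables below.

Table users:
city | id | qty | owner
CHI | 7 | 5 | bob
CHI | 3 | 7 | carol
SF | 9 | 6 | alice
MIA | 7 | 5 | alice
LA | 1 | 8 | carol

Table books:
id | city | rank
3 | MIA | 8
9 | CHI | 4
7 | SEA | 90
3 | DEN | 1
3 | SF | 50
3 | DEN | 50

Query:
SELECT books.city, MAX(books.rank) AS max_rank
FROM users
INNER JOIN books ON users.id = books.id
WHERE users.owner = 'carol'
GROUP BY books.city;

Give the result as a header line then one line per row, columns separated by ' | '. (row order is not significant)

== RESULT ==
books.city | max_rank
MIA | 8
DEN | 50
SF | 50

Derivation:
After JOIN books (7 rows):
users.city | users.id | users.qty | users.owner | books.id | books.city | books.rank
CHI | 7 | 5 | bob | 7 | SEA | 90
CHI | 3 | 7 | carol | 3 | MIA | 8
CHI | 3 | 7 | carol | 3 | DEN | 1
CHI | 3 | 7 | carol | 3 | SF | 50
CHI | 3 | 7 | carol | 3 | DEN | 50
SF | 9 | 6 | alice | 9 | CHI | 4
MIA | 7 | 5 | alice | 7 | SEA | 90
After WHERE (4 rows):
users.city | users.id | users.qty | users.owner | books.id | books.city | books.rank
CHI | 3 | 7 | carol | 3 | MIA | 8
CHI | 3 | 7 | carol | 3 | DEN | 1
CHI | 3 | 7 | carol | 3 | SF | 50
CHI | 3 | 7 | carol | 3 | DEN | 50
After GROUP BY (3 rows):
books.city | max_rank
MIA | 8
DEN | 50
SF | 50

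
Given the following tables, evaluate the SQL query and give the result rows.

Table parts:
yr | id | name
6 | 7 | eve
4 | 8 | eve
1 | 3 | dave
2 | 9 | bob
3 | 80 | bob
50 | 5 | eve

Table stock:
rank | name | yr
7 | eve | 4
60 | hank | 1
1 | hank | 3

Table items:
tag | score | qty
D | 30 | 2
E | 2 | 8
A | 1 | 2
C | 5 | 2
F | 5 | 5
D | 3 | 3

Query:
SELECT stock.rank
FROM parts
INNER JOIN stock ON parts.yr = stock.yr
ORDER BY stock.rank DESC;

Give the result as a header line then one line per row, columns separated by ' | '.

After JOIN stock (3 rows):
parts.yr | parts.id | parts.name | stock.rank | stock.name | stock.yr
4 | 8 | eve | 7 | eve | 4
1 | 3 | dave | 60 | hank | 1
3 | 80 | bob | 1 | hank | 3
After SELECT (3 rows):
stock.rank
7
60
1
After ORDER BY (3 rows):
stock.rank
60
7
1

== RESULT ==
stock.rank
60
7
1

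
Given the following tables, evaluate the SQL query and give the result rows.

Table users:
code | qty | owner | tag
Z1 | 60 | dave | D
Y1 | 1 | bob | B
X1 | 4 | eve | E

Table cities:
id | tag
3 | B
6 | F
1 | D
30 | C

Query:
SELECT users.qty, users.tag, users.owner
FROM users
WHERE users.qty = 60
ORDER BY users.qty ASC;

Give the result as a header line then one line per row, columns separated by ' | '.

== RESULT ==
users.qty | users.tag | users.owner
60 | D | dave

Derivation:
After WHERE (1 rows):
users.code | users.qty | users.owner | users.tag
Z1 | 60 | dave | D
After SELECT (1 rows):
users.qty | users.tag | users.owner
60 | D | dave
After ORDER BY (1 rows):
users.qty | users.tag | users.owner
60 | D | dave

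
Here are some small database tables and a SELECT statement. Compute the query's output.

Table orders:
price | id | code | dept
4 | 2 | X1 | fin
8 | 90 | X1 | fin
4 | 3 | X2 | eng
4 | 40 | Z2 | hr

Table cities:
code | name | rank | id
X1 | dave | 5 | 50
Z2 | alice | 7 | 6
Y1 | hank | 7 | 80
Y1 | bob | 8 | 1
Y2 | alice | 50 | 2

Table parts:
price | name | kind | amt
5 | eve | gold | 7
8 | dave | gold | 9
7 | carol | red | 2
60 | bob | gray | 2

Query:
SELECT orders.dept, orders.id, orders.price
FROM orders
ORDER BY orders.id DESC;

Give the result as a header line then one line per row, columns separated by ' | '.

== RESULT ==
orders.dept | orders.id | orders.price
fin | 90 | 8
hr | 40 | 4
eng | 3 | 4
fin | 2 | 4

Derivation:
After SELECT (4 rows):
orders.dept | orders.id | orders.price
fin | 2 | 4
fin | 90 | 8
eng | 3 | 4
hr | 40 | 4
After ORDER BY (4 rows):
orders.dept | orders.id | orders.price
fin | 90 | 8
hr | 40 | 4
eng | 3 | 4
fin | 2 | 4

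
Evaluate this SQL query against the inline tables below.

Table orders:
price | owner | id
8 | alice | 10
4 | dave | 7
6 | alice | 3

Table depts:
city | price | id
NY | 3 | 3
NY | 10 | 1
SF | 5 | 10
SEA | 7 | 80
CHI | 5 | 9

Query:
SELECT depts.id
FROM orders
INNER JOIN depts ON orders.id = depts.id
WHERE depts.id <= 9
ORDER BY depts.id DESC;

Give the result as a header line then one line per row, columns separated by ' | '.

After JOIN depts (2 rows):
orders.price | orders.owner | orders.id | depts.city | depts.price | depts.id
8 | alice | 10 | SF | 5 | 10
6 | alice | 3 | NY | 3 | 3
After WHERE (1 rows):
orders.price | orders.owner | orders.id | depts.city | depts.price | depts.id
6 | alice | 3 | NY | 3 | 3
After SELECT (1 rows):
depts.id
3
After ORDER BY (1 rows):
depts.id
3

== RESULT ==
depts.id
3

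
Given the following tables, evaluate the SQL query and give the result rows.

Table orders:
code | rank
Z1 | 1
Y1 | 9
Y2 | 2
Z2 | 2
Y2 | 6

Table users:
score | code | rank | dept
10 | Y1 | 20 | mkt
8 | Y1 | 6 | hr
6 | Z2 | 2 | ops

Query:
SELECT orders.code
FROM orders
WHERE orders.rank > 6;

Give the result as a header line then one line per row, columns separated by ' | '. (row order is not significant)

== RESULT ==
orders.code
Y1

Derivation:
After WHERE (1 rows):
orders.code | orders.rank
Y1 | 9
After SELECT (1 rows):
orders.code
Y1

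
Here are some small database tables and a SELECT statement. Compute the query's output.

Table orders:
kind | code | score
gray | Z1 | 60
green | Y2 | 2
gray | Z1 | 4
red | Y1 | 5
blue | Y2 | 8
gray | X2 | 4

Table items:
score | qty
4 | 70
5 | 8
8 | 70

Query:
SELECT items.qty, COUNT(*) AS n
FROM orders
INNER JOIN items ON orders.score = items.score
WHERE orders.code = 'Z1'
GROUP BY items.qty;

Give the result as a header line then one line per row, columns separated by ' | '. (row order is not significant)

== RESULT ==
items.qty | n
70 | 1

Derivation:
After JOIN items (4 rows):
orders.kind | orders.code | orders.score | items.score | items.qty
gray | Z1 | 4 | 4 | 70
red | Y1 | 5 | 5 | 8
blue | Y2 | 8 | 8 | 70
gray | X2 | 4 | 4 | 70
After WHERE (1 rows):
orders.kind | orders.code | orders.score | items.score | items.qty
gray | Z1 | 4 | 4 | 70
After GROUP BY (1 rows):
items.qty | n
70 | 1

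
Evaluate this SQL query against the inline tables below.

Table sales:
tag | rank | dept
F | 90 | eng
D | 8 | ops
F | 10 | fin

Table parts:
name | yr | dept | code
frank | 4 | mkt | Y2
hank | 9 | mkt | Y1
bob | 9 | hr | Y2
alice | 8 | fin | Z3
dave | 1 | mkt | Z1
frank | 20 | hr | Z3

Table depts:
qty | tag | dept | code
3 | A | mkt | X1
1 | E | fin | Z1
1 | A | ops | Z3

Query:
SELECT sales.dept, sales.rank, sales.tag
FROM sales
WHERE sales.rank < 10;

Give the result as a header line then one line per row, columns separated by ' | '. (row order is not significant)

== RESULT ==
sales.dept | sales.rank | sales.tag
ops | 8 | D

Derivation:
After WHERE (1 rows):
sales.tag | sales.rank | sales.dept
D | 8 | ops
After SELECT (1 rows):
sales.dept | sales.rank | sales.tag
ops | 8 | D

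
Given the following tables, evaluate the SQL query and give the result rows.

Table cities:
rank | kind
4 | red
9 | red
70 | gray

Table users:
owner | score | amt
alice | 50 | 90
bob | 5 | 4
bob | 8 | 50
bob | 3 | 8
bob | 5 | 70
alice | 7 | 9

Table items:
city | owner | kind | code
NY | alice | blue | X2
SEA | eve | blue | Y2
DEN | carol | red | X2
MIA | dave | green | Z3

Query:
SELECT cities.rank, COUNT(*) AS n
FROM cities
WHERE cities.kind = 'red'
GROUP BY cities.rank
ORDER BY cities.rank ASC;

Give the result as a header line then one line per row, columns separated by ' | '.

After WHERE (2 rows):
cities.rank | cities.kind
4 | red
9 | red
After GROUP BY (2 rows):
cities.rank | n
4 | 1
9 | 1
After ORDER BY (2 rows):
cities.rank | n
4 | 1
9 | 1

== RESULT ==
cities.rank | n
4 | 1
9 | 1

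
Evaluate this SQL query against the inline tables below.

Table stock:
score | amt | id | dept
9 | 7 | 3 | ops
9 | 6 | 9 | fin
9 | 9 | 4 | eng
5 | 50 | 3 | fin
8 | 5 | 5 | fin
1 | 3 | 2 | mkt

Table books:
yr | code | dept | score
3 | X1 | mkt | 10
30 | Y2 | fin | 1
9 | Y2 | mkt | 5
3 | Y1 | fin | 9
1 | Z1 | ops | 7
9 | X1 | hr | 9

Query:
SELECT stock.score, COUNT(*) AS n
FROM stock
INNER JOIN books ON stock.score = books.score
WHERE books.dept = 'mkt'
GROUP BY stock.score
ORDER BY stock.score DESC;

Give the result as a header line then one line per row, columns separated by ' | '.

== RESULT ==
stock.score | n
5 | 1

Derivation:
After JOIN books (8 rows):
stock.score | stock.amt | stock.id | stock.dept | books.yr | books.code | books.dept | books.score
9 | 7 | 3 | ops | 3 | Y1 | fin | 9
9 | 7 | 3 | ops | 9 | X1 | hr | 9
9 | 6 | 9 | fin | 3 | Y1 | fin | 9
9 | 6 | 9 | fin | 9 | X1 | hr | 9
9 | 9 | 4 | eng | 3 | Y1 | fin | 9
9 | 9 | 4 | eng | 9 | X1 | hr | 9
5 | 50 | 3 | fin | 9 | Y2 | mkt | 5
1 | 3 | 2 | mkt | 30 | Y2 | fin | 1
After WHERE (1 rows):
stock.score | stock.amt | stock.id | stock.dept | books.yr | books.code | books.dept | books.score
5 | 50 | 3 | fin | 9 | Y2 | mkt | 5
After GROUP BY (1 rows):
stock.score | n
5 | 1
After ORDER BY (1 rows):
stock.score | n
5 | 1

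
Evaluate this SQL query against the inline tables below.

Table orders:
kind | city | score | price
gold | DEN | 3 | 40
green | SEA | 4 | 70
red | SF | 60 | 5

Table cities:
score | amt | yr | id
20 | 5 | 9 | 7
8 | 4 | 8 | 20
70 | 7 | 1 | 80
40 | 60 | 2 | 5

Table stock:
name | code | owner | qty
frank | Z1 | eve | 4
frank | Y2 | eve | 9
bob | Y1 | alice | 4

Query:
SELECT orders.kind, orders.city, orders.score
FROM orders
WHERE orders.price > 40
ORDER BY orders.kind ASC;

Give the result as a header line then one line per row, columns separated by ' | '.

After WHERE (1 rows):
orders.kind | orders.city | orders.score | orders.price
green | SEA | 4 | 70
After SELECT (1 rows):
orders.kind | orders.city | orders.score
green | SEA | 4
After ORDER BY (1 rows):
orders.kind | orders.city | orders.score
green | SEA | 4

== RESULT ==
orders.kind | orders.city | orders.score
green | SEA | 4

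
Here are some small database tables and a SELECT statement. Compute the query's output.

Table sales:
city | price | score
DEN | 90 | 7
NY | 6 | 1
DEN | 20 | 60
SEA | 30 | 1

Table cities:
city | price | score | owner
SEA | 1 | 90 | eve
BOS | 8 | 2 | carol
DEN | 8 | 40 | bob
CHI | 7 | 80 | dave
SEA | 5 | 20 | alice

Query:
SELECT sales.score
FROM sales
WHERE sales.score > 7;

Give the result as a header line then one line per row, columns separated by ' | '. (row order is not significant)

After WHERE (1 rows):
sales.city | sales.price | sales.score
DEN | 20 | 60
After SELECT (1 rows):
sales.score
60

== RESULT ==
sales.score
60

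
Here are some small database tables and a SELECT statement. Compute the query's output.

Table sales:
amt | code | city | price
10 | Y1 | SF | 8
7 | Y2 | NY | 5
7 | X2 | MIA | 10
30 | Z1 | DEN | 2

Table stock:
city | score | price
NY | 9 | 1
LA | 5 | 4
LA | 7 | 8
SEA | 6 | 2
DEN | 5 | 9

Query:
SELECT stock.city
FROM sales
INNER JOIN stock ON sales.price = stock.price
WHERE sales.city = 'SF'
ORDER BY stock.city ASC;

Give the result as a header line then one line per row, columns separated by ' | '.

After JOIN stock (2 rows):
sales.amt | sales.code | sales.city | sales.price | stock.city | stock.score | stock.price
10 | Y1 | SF | 8 | LA | 7 | 8
30 | Z1 | DEN | 2 | SEA | 6 | 2
After WHERE (1 rows):
sales.amt | sales.code | sales.city | sales.price | stock.city | stock.score | stock.price
10 | Y1 | SF | 8 | LA | 7 | 8
After SELECT (1 rows):
stock.city
LA
After ORDER BY (1 rows):
stock.city
LA

== RESULT ==
stock.city
LA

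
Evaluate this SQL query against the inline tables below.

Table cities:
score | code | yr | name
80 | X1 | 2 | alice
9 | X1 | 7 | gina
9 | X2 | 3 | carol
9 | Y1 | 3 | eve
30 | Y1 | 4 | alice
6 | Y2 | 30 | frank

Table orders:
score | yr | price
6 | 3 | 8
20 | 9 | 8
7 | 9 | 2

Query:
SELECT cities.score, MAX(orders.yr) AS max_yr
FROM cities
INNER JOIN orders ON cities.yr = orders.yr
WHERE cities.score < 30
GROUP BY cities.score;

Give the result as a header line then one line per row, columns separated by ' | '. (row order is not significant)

After JOIN orders (2 rows):
cities.score | cities.code | cities.yr | cities.name | orders.score | orders.yr | orders.price
9 | X2 | 3 | carol | 6 | 3 | 8
9 | Y1 | 3 | eve | 6 | 3 | 8
After WHERE (2 rows):
cities.score | cities.code | cities.yr | cities.name | orders.score | orders.yr | orders.price
9 | X2 | 3 | carol | 6 | 3 | 8
9 | Y1 | 3 | eve | 6 | 3 | 8
After GROUP BY (1 rows):
cities.score | max_yr
9 | 3

== RESULT ==
cities.score | max_yr
9 | 3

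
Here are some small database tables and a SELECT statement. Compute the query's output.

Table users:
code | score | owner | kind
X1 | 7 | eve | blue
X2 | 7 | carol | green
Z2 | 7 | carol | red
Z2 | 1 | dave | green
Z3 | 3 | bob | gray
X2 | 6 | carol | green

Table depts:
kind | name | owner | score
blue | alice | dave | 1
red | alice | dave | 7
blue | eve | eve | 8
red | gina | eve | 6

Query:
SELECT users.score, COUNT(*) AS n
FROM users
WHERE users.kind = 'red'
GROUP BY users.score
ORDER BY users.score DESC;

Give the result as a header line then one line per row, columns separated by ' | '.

== RESULT ==
users.score | n
7 | 1

Derivation:
After WHERE (1 rows):
users.code | users.score | users.owner | users.kind
Z2 | 7 | carol | red
After GROUP BY (1 rows):
users.score | n
7 | 1
After ORDER BY (1 rows):
users.score | n
7 | 1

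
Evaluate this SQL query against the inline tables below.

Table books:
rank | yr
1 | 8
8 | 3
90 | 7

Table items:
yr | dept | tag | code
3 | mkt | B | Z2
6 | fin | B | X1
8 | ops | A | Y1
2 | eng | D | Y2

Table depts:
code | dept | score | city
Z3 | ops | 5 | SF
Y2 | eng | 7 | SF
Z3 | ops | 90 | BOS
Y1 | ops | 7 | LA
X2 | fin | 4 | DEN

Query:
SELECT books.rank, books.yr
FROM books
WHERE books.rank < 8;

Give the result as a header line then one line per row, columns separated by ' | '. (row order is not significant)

After WHERE (1 rows):
books.rank | books.yr
1 | 8
After SELECT (1 rows):
books.rank | books.yr
1 | 8

== RESULT ==
books.rank | books.yr
1 | 8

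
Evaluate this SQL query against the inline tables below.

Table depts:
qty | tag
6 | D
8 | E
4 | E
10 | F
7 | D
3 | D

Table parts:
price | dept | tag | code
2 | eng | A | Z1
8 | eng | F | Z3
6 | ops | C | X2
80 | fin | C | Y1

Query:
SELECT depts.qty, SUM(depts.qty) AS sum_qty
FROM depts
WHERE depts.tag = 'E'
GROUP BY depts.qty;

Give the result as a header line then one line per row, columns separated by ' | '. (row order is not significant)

After WHERE (2 rows):
depts.qty | depts.tag
8 | E
4 | E
After GROUP BY (2 rows):
depts.qty | sum_qty
8 | 8
4 | 4

== RESULT ==
depts.qty | sum_qty
8 | 8
4 | 4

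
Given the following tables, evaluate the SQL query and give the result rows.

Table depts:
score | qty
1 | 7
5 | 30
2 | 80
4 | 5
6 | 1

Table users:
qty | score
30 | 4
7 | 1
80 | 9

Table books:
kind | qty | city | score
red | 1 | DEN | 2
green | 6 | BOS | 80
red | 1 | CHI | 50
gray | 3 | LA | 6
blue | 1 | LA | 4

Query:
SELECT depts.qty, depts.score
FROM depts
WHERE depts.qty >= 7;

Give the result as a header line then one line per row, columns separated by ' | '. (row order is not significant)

== RESULT ==
depts.qty | depts.score
7 | 1
30 | 5
80 | 2

Derivation:
After WHERE (3 rows):
depts.score | depts.qty
1 | 7
5 | 30
2 | 80
After SELECT (3 rows):
depts.qty | depts.score
7 | 1
30 | 5
80 | 2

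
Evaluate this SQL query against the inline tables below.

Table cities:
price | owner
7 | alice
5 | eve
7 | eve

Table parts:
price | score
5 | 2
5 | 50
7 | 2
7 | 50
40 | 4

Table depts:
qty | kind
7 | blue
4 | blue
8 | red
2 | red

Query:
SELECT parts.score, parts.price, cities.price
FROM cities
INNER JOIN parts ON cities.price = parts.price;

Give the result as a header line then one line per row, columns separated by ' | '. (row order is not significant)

== RESULT ==
parts.score | parts.price | cities.price
2 | 7 | 7
50 | 7 | 7
2 | 5 | 5
50 | 5 | 5
2 | 7 | 7
50 | 7 | 7

Derivation:
After JOIN parts (6 rows):
cities.price | cities.owner | parts.price | parts.score
7 | alice | 7 | 2
7 | alice | 7 | 50
5 | eve | 5 | 2
5 | eve | 5 | 50
7 | eve | 7 | 2
7 | eve | 7 | 50
After SELECT (6 rows):
parts.score | parts.price | cities.price
2 | 7 | 7
50 | 7 | 7
2 | 5 | 5
50 | 5 | 5
2 | 7 | 7
50 | 7 | 7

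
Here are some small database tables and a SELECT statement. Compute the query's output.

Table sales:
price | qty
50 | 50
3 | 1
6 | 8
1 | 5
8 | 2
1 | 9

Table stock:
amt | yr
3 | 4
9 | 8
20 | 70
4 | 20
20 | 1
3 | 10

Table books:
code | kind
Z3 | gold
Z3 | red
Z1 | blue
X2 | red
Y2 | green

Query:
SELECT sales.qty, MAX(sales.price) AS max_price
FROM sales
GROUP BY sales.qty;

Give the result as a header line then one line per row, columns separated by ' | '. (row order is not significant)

== RESULT ==
sales.qty | max_price
50 | 50
1 | 3
8 | 6
5 | 1
2 | 8
9 | 1

Derivation:
After GROUP BY (6 rows):
sales.qty | max_price
50 | 50
1 | 3
8 | 6
5 | 1
2 | 8
9 | 1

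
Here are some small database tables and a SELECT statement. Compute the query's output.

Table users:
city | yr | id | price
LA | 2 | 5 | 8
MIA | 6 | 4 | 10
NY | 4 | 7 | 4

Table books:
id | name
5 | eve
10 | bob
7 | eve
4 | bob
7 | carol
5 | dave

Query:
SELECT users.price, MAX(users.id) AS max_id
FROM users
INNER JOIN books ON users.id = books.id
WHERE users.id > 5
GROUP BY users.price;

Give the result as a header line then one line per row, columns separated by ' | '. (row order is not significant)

== RESULT ==
users.price | max_id
4 | 7

Derivation:
After JOIN books (5 rows):
users.city | users.yr | users.id | users.price | books.id | books.name
LA | 2 | 5 | 8 | 5 | eve
LA | 2 | 5 | 8 | 5 | dave
MIA | 6 | 4 | 10 | 4 | bob
NY | 4 | 7 | 4 | 7 | eve
NY | 4 | 7 | 4 | 7 | carol
After WHERE (2 rows):
users.city | users.yr | users.id | users.price | books.id | books.name
NY | 4 | 7 | 4 | 7 | eve
NY | 4 | 7 | 4 | 7 | carol
After GROUP BY (1 rows):
users.price | max_id
4 | 7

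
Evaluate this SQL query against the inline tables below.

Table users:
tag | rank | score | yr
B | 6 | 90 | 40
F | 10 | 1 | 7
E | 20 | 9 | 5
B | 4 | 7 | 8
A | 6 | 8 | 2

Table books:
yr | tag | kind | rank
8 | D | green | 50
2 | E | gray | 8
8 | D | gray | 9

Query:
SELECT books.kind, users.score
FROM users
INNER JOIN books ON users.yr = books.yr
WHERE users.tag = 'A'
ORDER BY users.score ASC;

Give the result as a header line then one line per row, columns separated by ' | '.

== RESULT ==
books.kind | users.score
gray | 8

Derivation:
After JOIN books (3 rows):
users.tag | users.rank | users.score | users.yr | books.yr | books.tag | books.kind | books.rank
B | 4 | 7 | 8 | 8 | D | green | 50
B | 4 | 7 | 8 | 8 | D | gray | 9
A | 6 | 8 | 2 | 2 | E | gray | 8
After WHERE (1 rows):
users.tag | users.rank | users.score | users.yr | books.yr | books.tag | books.kind | books.rank
A | 6 | 8 | 2 | 2 | E | gray | 8
After SELECT (1 rows):
books.kind | users.score
gray | 8
After ORDER BY (1 rows):
books.kind | users.score
gray | 8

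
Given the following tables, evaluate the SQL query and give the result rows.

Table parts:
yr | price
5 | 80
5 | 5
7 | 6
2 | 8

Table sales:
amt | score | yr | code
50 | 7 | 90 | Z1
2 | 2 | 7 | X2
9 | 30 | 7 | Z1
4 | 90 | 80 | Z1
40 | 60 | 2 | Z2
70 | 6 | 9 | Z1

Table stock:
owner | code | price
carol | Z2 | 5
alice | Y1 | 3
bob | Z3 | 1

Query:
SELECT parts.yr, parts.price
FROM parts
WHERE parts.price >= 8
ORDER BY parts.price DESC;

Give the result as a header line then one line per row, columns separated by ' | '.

== RESULT ==
parts.yr | parts.price
5 | 80
2 | 8

Derivation:
After WHERE (2 rows):
parts.yr | parts.price
5 | 80
2 | 8
After SELECT (2 rows):
parts.yr | parts.price
5 | 80
2 | 8
After ORDER BY (2 rows):
parts.yr | parts.price
5 | 80
2 | 8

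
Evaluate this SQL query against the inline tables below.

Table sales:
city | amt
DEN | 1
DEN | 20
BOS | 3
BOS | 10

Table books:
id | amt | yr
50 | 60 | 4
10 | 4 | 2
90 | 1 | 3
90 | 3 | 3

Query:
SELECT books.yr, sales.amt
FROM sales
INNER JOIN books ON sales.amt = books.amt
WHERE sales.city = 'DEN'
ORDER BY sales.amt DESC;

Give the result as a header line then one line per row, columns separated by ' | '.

== RESULT ==
books.yr | sales.amt
3 | 1

Derivation:
After JOIN books (2 rows):
sales.city | sales.amt | books.id | books.amt | books.yr
DEN | 1 | 90 | 1 | 3
BOS | 3 | 90 | 3 | 3
After WHERE (1 rows):
sales.city | sales.amt | books.id | books.amt | books.yr
DEN | 1 | 90 | 1 | 3
After SELECT (1 rows):
books.yr | sales.amt
3 | 1
After ORDER BY (1 rows):
books.yr | sales.amt
3 | 1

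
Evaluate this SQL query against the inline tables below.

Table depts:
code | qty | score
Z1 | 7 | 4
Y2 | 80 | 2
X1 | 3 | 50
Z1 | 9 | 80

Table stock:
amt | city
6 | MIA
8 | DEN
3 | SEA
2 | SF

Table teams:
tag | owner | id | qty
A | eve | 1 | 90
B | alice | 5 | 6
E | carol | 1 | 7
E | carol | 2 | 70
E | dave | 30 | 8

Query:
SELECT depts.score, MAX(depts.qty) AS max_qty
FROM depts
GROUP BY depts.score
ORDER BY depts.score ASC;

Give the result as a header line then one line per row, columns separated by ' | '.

== RESULT ==
depts.score | max_qty
2 | 80
4 | 7
50 | 3
80 | 9

Derivation:
After GROUP BY (4 rows):
depts.score | max_qty
4 | 7
2 | 80
50 | 3
80 | 9
After ORDER BY (4 rows):
depts.score | max_qty
2 | 80
4 | 7
50 | 3
80 | 9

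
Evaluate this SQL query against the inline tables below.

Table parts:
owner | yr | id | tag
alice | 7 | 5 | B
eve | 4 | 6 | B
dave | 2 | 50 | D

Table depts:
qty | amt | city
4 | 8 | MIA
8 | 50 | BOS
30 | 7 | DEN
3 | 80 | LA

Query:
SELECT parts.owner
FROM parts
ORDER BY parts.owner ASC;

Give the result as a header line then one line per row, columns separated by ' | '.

After SELECT (3 rows):
parts.owner
alice
eve
dave
After ORDER BY (3 rows):
parts.owner
alice
dave
eve

== RESULT ==
parts.owner
alice
dave
eve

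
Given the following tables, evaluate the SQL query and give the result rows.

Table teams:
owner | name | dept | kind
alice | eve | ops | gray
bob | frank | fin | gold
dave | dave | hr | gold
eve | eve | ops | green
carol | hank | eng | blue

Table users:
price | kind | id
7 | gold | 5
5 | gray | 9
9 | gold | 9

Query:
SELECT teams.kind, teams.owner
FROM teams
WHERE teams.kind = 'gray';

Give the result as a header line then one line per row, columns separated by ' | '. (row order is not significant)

== RESULT ==
teams.kind | teams.owner
gray | alice

Derivation:
After WHERE (1 rows):
teams.owner | teams.name | teams.dept | teams.kind
alice | eve | ops | gray
After SELECT (1 rows):
teams.kind | teams.owner
gray | alice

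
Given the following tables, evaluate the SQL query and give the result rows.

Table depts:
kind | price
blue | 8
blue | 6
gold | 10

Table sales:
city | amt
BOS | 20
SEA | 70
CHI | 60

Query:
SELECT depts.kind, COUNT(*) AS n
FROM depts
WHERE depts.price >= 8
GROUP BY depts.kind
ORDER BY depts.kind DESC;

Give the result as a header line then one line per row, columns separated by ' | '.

After WHERE (2 rows):
depts.kind | depts.price
blue | 8
gold | 10
After GROUP BY (2 rows):
depts.kind | n
blue | 1
gold | 1
After ORDER BY (2 rows):
depts.kind | n
gold | 1
blue | 1

== RESULT ==
depts.kind | n
gold | 1
blue | 1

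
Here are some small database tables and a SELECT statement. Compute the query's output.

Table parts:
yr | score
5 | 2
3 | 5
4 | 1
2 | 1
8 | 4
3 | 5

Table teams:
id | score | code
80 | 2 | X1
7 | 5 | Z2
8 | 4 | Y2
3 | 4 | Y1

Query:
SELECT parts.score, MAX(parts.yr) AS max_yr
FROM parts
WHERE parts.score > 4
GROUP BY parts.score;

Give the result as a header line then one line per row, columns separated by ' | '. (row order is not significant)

== RESULT ==
parts.score | max_yr
5 | 3

Derivation:
After WHERE (2 rows):
parts.yr | parts.score
3 | 5
3 | 5
After GROUP BY (1 rows):
parts.score | max_yr
5 | 3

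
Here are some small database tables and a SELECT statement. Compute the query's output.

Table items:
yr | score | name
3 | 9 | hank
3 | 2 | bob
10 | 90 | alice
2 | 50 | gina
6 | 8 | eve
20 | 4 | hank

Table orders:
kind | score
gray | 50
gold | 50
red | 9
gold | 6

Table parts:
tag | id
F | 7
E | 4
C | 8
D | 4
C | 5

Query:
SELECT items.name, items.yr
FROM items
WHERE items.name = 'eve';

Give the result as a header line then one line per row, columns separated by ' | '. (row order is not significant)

After WHERE (1 rows):
items.yr | items.score | items.name
6 | 8 | eve
After SELECT (1 rows):
items.name | items.yr
eve | 6

== RESULT ==
items.name | items.yr
eve | 6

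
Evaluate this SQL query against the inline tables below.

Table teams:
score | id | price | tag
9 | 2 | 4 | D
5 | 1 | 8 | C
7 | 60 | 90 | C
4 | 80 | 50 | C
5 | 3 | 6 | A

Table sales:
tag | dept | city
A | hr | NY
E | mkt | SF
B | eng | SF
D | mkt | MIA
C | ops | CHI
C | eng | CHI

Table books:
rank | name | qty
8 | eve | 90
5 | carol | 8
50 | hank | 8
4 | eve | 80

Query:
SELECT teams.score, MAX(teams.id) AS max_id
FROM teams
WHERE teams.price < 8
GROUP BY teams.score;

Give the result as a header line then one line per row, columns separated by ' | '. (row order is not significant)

== RESULT ==
teams.score | max_id
9 | 2
5 | 3

Derivation:
After WHERE (2 rows):
teams.score | teams.id | teams.price | teams.tag
9 | 2 | 4 | D
5 | 3 | 6 | A
After GROUP BY (2 rows):
teams.score | max_id
9 | 2
5 | 3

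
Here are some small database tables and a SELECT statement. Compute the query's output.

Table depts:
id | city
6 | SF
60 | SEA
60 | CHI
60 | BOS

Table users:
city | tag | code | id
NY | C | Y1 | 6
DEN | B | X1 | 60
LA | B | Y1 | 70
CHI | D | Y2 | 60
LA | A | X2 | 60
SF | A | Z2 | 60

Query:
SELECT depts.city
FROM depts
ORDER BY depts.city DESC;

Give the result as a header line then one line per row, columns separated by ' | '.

== RESULT ==
depts.city
SF
SEA
CHI
BOS

Derivation:
After SELECT (4 rows):
depts.city
SF
SEA
CHI
BOS
After ORDER BY (4 rows):
depts.city
SF
SEA
CHI
BOS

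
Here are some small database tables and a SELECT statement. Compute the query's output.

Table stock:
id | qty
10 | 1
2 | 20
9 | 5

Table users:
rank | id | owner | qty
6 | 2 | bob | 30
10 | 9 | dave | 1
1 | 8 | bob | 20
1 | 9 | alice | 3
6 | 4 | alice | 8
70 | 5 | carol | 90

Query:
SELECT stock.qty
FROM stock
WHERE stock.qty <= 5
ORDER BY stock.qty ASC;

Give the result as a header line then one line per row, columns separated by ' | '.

After WHERE (2 rows):
stock.id | stock.qty
10 | 1
9 | 5
After SELECT (2 rows):
stock.qty
1
5
After ORDER BY (2 rows):
stock.qty
1
5

== RESULT ==
stock.qty
1
5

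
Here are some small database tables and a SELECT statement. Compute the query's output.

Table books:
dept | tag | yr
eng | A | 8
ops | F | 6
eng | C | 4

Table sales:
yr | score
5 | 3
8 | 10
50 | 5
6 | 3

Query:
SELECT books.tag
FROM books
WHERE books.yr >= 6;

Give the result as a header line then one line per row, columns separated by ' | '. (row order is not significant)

== RESULT ==
books.tag
A
F

Derivation:
After WHERE (2 rows):
books.dept | books.tag | books.yr
eng | A | 8
ops | F | 6
After SELECT (2 rows):
books.tag
A
F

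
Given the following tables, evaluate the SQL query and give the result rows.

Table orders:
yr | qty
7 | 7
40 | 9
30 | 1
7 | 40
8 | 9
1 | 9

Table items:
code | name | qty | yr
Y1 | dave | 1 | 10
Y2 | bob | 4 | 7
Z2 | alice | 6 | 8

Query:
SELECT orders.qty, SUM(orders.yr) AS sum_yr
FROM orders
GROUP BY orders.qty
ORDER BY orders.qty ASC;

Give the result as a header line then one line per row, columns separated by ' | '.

After GROUP BY (4 rows):
orders.qty | sum_yr
7 | 7
9 | 49
1 | 30
40 | 7
After ORDER BY (4 rows):
orders.qty | sum_yr
1 | 30
7 | 7
9 | 49
40 | 7

== RESULT ==
orders.qty | sum_yr
1 | 30
7 | 7
9 | 49
40 | 7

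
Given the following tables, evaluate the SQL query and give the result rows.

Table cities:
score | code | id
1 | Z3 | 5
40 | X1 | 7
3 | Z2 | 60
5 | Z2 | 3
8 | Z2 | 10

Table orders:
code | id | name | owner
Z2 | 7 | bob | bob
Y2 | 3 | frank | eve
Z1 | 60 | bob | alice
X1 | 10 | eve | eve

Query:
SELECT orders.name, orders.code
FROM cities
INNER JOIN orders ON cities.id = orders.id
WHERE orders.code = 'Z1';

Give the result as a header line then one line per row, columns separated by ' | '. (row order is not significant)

== RESULT ==
orders.name | orders.code
bob | Z1

Derivation:
After JOIN orders (4 rows):
cities.score | cities.code | cities.id | orders.code | orders.id | orders.name | orders.owner
40 | X1 | 7 | Z2 | 7 | bob | bob
3 | Z2 | 60 | Z1 | 60 | bob | alice
5 | Z2 | 3 | Y2 | 3 | frank | eve
8 | Z2 | 10 | X1 | 10 | eve | eve
After WHERE (1 rows):
cities.score | cities.code | cities.id | orders.code | orders.id | orders.name | orders.owner
3 | Z2 | 60 | Z1 | 60 | bob | alice
After SELECT (1 rows):
orders.name | orders.code
bob | Z1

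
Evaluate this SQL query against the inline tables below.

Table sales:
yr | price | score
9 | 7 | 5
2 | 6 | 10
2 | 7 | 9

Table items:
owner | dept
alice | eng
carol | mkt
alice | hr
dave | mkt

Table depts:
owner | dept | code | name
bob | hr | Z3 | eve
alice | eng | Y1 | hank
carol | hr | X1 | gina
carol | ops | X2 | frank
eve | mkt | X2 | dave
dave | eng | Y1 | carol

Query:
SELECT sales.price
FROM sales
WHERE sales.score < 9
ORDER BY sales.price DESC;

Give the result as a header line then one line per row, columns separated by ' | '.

After WHERE (1 rows):
sales.yr | sales.price | sales.score
9 | 7 | 5
After SELECT (1 rows):
sales.price
7
After ORDER BY (1 rows):
sales.price
7

== RESULT ==
sales.price
7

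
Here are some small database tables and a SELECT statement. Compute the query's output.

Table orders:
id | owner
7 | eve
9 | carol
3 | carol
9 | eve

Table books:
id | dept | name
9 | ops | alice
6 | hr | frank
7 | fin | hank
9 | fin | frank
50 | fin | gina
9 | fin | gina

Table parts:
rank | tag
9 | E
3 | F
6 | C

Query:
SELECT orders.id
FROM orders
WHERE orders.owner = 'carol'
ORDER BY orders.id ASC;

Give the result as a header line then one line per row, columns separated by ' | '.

== RESULT ==
orders.id
3
9

Derivation:
After WHERE (2 rows):
orders.id | orders.owner
9 | carol
3 | carol
After SELECT (2 rows):
orders.id
9
3
After ORDER BY (2 rows):
orders.id
3
9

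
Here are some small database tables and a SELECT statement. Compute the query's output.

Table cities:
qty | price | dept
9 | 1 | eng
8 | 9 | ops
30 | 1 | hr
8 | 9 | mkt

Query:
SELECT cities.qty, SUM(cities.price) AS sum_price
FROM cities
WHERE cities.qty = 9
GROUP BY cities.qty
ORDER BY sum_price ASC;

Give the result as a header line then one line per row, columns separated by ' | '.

== RESULT ==
cities.qty | sum_price
9 | 1

Derivation:
After WHERE (1 rows):
cities.qty | cities.price | cities.dept
9 | 1 | eng
After GROUP BY (1 rows):
cities.qty | sum_price
9 | 1
After ORDER BY (1 rows):
cities.qty | sum_price
9 | 1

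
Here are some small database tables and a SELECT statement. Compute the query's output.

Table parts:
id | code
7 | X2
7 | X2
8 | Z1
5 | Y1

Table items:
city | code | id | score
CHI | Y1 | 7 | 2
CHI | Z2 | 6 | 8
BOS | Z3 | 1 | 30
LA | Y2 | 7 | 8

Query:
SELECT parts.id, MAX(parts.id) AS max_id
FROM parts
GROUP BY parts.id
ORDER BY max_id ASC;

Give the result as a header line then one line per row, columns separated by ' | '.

After GROUP BY (3 rows):
parts.id | max_id
7 | 7
8 | 8
5 | 5
After ORDER BY (3 rows):
parts.id | max_id
5 | 5
7 | 7
8 | 8

== RESULT ==
parts.id | max_id
5 | 5
7 | 7
8 | 8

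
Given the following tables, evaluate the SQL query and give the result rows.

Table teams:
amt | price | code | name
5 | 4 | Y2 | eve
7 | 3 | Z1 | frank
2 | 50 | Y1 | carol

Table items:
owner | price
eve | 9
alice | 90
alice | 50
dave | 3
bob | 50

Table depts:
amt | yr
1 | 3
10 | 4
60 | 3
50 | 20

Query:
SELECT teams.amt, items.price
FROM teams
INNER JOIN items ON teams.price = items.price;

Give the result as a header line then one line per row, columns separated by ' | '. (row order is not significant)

== RESULT ==
teams.amt | items.price
7 | 3
2 | 50
2 | 50

Derivation:
After JOIN items (3 rows):
teams.amt | teams.price | teams.code | teams.name | items.owner | items.price
7 | 3 | Z1 | frank | dave | 3
2 | 50 | Y1 | carol | alice | 50
2 | 50 | Y1 | carol | bob | 50
After SELECT (3 rows):
teams.amt | items.price
7 | 3
2 | 50
2 | 50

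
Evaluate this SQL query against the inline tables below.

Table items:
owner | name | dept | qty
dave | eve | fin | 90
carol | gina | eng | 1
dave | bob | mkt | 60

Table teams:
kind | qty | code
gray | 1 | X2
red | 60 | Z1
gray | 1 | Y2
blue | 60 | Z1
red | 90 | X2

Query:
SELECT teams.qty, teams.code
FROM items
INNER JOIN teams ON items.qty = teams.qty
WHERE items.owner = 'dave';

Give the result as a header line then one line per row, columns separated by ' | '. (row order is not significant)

== RESULT ==
teams.qty | teams.code
90 | X2
60 | Z1
60 | Z1

Derivation:
After JOIN teams (5 rows):
items.owner | items.name | items.dept | items.qty | teams.kind | teams.qty | teams.code
dave | eve | fin | 90 | red | 90 | X2
carol | gina | eng | 1 | gray | 1 | X2
carol | gina | eng | 1 | gray | 1 | Y2
dave | bob | mkt | 60 | red | 60 | Z1
dave | bob | mkt | 60 | blue | 60 | Z1
After WHERE (3 rows):
items.owner | items.name | items.dept | items.qty | teams.kind | teams.qty | teams.code
dave | eve | fin | 90 | red | 90 | X2
dave | bob | mkt | 60 | red | 60 | Z1
dave | bob | mkt | 60 | blue | 60 | Z1
After SELECT (3 rows):
teams.qty | teams.code
90 | X2
60 | Z1
60 | Z1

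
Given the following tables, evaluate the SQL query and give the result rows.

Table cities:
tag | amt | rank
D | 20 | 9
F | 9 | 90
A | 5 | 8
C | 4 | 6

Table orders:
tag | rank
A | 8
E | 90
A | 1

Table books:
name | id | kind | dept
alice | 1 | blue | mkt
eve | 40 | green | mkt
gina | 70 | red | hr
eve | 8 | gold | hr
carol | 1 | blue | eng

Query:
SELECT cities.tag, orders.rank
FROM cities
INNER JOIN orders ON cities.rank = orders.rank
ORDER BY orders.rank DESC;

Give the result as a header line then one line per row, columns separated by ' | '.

After JOIN orders (2 rows):
cities.tag | cities.amt | cities.rank | orders.tag | orders.rank
F | 9 | 90 | E | 90
A | 5 | 8 | A | 8
After SELECT (2 rows):
cities.tag | orders.rank
F | 90
A | 8
After ORDER BY (2 rows):
cities.tag | orders.rank
F | 90
A | 8

== RESULT ==
cities.tag | orders.rank
F | 90
A | 8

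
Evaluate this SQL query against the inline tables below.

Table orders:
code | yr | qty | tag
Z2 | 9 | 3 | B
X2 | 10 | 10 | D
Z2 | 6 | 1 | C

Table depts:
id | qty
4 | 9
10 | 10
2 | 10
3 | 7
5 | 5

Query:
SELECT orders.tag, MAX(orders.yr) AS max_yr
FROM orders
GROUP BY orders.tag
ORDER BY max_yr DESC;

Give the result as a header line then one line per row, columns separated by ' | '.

== RESULT ==
orders.tag | max_yr
D | 10
B | 9
C | 6

Derivation:
After GROUP BY (3 rows):
orders.tag | max_yr
B | 9
D | 10
C | 6
After ORDER BY (3 rows):
orders.tag | max_yr
D | 10
B | 9
C | 6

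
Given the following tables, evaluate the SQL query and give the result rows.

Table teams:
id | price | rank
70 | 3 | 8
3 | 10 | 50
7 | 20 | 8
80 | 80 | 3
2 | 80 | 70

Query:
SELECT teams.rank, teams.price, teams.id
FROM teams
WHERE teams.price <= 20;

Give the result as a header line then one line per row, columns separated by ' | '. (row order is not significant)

After WHERE (3 rows):
teams.id | teams.price | teams.rank
70 | 3 | 8
3 | 10 | 50
7 | 20 | 8
After SELECT (3 rows):
teams.rank | teams.price | teams.id
8 | 3 | 70
50 | 10 | 3
8 | 20 | 7

== RESULT ==
teams.rank | teams.price | teams.id
8 | 3 | 70
50 | 10 | 3
8 | 20 | 7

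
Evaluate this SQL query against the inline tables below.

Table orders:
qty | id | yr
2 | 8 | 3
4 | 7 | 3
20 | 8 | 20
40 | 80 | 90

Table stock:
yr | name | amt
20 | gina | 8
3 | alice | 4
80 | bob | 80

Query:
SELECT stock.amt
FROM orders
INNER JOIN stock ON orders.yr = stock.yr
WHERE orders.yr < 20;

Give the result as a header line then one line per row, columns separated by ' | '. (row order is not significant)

After JOIN stock (3 rows):
orders.qty | orders.id | orders.yr | stock.yr | stock.name | stock.amt
2 | 8 | 3 | 3 | alice | 4
4 | 7 | 3 | 3 | alice | 4
20 | 8 | 20 | 20 | gina | 8
After WHERE (2 rows):
orders.qty | orders.id | orders.yr | stock.yr | stock.name | stock.amt
2 | 8 | 3 | 3 | alice | 4
4 | 7 | 3 | 3 | alice | 4
After SELECT (2 rows):
stock.amt
4
4

== RESULT ==
stock.amt
4
4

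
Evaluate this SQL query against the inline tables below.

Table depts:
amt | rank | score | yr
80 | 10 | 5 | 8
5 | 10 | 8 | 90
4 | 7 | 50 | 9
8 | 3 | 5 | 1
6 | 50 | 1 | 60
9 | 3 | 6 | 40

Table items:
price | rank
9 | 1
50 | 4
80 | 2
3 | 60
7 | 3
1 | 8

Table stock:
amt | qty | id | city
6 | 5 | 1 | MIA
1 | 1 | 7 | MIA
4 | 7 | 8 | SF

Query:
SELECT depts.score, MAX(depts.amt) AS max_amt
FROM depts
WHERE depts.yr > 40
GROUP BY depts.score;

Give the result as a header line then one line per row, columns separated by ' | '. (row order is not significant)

After WHERE (2 rows):
depts.amt | depts.rank | depts.score | depts.yr
5 | 10 | 8 | 90
6 | 50 | 1 | 60
After GROUP BY (2 rows):
depts.score | max_amt
8 | 5
1 | 6

== RESULT ==
depts.score | max_amt
8 | 5
1 | 6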